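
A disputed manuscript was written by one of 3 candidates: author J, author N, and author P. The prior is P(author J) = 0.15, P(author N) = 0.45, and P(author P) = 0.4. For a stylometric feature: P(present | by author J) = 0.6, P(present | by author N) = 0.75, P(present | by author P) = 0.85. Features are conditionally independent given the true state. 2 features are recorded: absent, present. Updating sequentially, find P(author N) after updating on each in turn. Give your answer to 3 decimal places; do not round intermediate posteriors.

0.492

After 'absent': normaliser = 0.4·0.1500 + 0.25·0.4500 + 0.15·0.4000; P(author J) ≈ 0.2581, P(author N) ≈ 0.4839, P(author P) ≈ 0.2581
After 'present': normaliser = 0.6·0.2581 + 0.75·0.4839 + 0.85·0.2581; P(author J) ≈ 0.2101, P(author N) ≈ 0.4923, P(author P) ≈ 0.2976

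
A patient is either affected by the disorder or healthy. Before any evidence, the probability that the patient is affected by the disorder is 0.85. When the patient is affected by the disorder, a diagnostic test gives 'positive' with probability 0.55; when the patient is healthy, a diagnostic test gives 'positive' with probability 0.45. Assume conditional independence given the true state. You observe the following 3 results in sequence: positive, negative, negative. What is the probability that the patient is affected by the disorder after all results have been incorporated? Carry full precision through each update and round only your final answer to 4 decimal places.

0.8226

Each posterior becomes the prior for the next update.
After 'positive': P(affected) = 0.55·0.8500 / (0.55·0.8500 + 0.45·0.1500) ≈ 0.8738
After 'negative': P(affected) = 0.45·0.8738 / (0.45·0.8738 + 0.55·0.1262) ≈ 0.8500
After 'negative': P(affected) = 0.45·0.8500 / (0.45·0.8500 + 0.55·0.1500) ≈ 0.8226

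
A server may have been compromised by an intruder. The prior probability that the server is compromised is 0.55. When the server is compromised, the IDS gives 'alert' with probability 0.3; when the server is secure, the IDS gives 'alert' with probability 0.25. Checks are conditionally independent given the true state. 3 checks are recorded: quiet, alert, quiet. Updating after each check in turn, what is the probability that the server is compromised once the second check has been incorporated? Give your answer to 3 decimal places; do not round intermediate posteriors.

After 'quiet': P(compromised) = 0.7·0.5500 / (0.7·0.5500 + 0.75·0.4500) ≈ 0.5329
After 'alert': P(compromised) = 0.3·0.5329 / (0.3·0.5329 + 0.25·0.4671) ≈ 0.5779

0.578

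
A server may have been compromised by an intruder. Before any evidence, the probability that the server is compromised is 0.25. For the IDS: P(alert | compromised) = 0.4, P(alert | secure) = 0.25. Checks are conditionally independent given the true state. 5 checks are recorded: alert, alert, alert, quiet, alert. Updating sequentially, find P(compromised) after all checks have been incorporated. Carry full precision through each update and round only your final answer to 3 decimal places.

After 'alert': P(compromised) = 0.4·0.2500 / (0.4·0.2500 + 0.25·0.7500) ≈ 0.3478
After 'alert': P(compromised) = 0.4·0.3478 / (0.4·0.3478 + 0.25·0.6522) ≈ 0.4604
After 'alert': P(compromised) = 0.4·0.4604 / (0.4·0.4604 + 0.25·0.5396) ≈ 0.5772
After 'quiet': P(compromised) = 0.6·0.5772 / (0.6·0.5772 + 0.75·0.4228) ≈ 0.5220
After 'alert': P(compromised) = 0.4·0.5220 / (0.4·0.5220 + 0.25·0.4780) ≈ 0.6360

0.636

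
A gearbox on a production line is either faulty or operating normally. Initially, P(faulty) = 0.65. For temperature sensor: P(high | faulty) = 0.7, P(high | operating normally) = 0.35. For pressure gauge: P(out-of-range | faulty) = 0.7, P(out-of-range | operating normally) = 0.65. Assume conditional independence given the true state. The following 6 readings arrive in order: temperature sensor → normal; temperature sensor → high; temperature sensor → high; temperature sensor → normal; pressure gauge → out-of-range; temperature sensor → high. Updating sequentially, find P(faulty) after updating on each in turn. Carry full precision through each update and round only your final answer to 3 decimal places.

Apply Bayes' rule sequentially, carrying P(faulty) forward.
After temperature sensor='normal': P(faulty) = 0.3·0.6500 / (0.3·0.6500 + 0.65·0.3500) ≈ 0.4615
After temperature sensor='high': P(faulty) = 0.7·0.4615 / (0.7·0.4615 + 0.35·0.5385) ≈ 0.6316
After temperature sensor='high': P(faulty) = 0.7·0.6316 / (0.7·0.6316 + 0.35·0.3684) ≈ 0.7742
After temperature sensor='normal': P(faulty) = 0.3·0.7742 / (0.3·0.7742 + 0.65·0.2258) ≈ 0.6128
After pressure gauge='out-of-range': P(faulty) = 0.7·0.6128 / (0.7·0.6128 + 0.65·0.3872) ≈ 0.6302
After temperature sensor='high': P(faulty) = 0.7·0.6302 / (0.7·0.6302 + 0.35·0.3698) ≈ 0.7732

0.773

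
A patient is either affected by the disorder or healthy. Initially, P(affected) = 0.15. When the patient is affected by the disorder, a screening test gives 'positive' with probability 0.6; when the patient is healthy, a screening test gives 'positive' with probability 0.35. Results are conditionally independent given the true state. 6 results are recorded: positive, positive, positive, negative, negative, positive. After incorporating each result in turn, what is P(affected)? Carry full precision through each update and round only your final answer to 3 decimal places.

After 'positive': P(affected) = 0.6·0.1500 / (0.6·0.1500 + 0.35·0.8500) ≈ 0.2323
After 'positive': P(affected) = 0.6·0.2323 / (0.6·0.2323 + 0.35·0.7677) ≈ 0.3415
After 'positive': P(affected) = 0.6·0.3415 / (0.6·0.3415 + 0.35·0.6585) ≈ 0.4706
After 'negative': P(affected) = 0.4·0.4706 / (0.4·0.4706 + 0.65·0.5294) ≈ 0.3536
After 'negative': P(affected) = 0.4·0.3536 / (0.4·0.3536 + 0.65·0.6464) ≈ 0.2519
After 'positive': P(affected) = 0.6·0.2519 / (0.6·0.2519 + 0.35·0.7481) ≈ 0.3660

0.366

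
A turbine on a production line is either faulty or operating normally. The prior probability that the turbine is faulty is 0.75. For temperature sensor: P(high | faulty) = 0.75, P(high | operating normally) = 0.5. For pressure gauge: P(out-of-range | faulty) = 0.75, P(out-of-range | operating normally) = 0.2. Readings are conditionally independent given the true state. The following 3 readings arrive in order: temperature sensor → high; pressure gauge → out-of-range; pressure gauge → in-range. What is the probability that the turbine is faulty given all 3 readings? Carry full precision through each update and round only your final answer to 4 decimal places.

0.8406

After temperature sensor='high': P(faulty) = 0.75·0.7500 / (0.75·0.7500 + 0.5·0.2500) ≈ 0.8182
After pressure gauge='out-of-range': P(faulty) = 0.75·0.8182 / (0.75·0.8182 + 0.2·0.1818) ≈ 0.9441
After pressure gauge='in-range': P(faulty) = 0.25·0.9441 / (0.25·0.9441 + 0.8·0.0559) ≈ 0.8406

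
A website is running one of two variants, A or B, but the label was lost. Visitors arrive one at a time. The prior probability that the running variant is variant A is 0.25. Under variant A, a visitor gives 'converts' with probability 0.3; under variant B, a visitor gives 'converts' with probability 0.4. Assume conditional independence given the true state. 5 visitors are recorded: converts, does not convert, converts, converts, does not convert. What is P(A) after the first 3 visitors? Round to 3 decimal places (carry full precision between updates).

0.179

Each posterior becomes the prior for the next update.
After 'converts': P(A) = 0.3·0.2500 / (0.3·0.2500 + 0.4·0.7500) ≈ 0.2000
After 'does not convert': P(A) = 0.7·0.2000 / (0.7·0.2000 + 0.6·0.8000) ≈ 0.2258
After 'converts': P(A) = 0.3·0.2258 / (0.3·0.2258 + 0.4·0.7742) ≈ 0.1795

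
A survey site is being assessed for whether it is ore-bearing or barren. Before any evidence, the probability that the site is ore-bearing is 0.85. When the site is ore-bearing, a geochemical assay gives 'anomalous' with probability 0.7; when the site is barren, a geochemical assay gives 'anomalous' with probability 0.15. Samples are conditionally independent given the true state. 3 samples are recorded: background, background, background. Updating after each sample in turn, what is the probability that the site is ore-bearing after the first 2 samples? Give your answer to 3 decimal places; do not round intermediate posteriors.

After 'background': P(ore) = 0.3·0.8500 / (0.3·0.8500 + 0.85·0.1500) ≈ 0.6667
After 'background': P(ore) = 0.3·0.6667 / (0.3·0.6667 + 0.85·0.3333) ≈ 0.4138

0.414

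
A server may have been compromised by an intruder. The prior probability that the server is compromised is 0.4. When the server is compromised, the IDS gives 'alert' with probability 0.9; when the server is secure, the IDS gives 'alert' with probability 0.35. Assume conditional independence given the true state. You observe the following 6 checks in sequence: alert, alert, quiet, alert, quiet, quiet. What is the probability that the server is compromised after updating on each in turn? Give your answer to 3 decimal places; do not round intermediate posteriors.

0.040

After 'alert': P(compromised) = 0.9·0.4000 / (0.9·0.4000 + 0.35·0.6000) ≈ 0.6316
After 'alert': P(compromised) = 0.9·0.6316 / (0.9·0.6316 + 0.35·0.3684) ≈ 0.8151
After 'quiet': P(compromised) = 0.1·0.8151 / (0.1·0.8151 + 0.65·0.1849) ≈ 0.4041
After 'alert': P(compromised) = 0.9·0.4041 / (0.9·0.4041 + 0.35·0.5959) ≈ 0.6356
After 'quiet': P(compromised) = 0.1·0.6356 / (0.1·0.6356 + 0.65·0.3644) ≈ 0.2115
After 'quiet': P(compromised) = 0.1·0.2115 / (0.1·0.2115 + 0.65·0.7885) ≈ 0.0396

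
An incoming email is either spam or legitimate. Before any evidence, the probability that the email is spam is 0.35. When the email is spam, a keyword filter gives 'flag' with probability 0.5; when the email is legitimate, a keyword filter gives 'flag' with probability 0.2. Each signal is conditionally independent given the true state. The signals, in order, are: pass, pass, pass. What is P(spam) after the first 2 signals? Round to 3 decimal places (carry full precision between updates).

0.174

After 'pass': P(spam) = 0.5·0.3500 / (0.5·0.3500 + 0.8·0.6500) ≈ 0.2518
After 'pass': P(spam) = 0.5·0.2518 / (0.5·0.2518 + 0.8·0.7482) ≈ 0.1738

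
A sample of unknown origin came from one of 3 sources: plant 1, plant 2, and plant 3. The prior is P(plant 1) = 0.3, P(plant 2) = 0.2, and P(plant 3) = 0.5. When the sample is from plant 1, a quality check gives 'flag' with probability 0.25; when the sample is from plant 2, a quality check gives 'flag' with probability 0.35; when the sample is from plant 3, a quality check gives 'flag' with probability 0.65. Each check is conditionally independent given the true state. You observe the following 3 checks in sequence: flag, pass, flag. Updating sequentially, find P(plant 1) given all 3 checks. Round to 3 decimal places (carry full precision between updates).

After 'flag': normaliser = 0.25·0.3000 + 0.35·0.2000 + 0.65·0.5000; P(plant 1) ≈ 0.1596, P(plant 2) ≈ 0.1489, P(plant 3) ≈ 0.6915
After 'pass': normaliser = 0.75·0.1596 + 0.65·0.1489 + 0.35·0.6915; P(plant 1) ≈ 0.2610, P(plant 2) ≈ 0.2111, P(plant 3) ≈ 0.5278
After 'flag': normaliser = 0.25·0.2610 + 0.35·0.2111 + 0.65·0.5278; P(plant 1) ≈ 0.1353, P(plant 2) ≈ 0.1532, P(plant 3) ≈ 0.7115

0.135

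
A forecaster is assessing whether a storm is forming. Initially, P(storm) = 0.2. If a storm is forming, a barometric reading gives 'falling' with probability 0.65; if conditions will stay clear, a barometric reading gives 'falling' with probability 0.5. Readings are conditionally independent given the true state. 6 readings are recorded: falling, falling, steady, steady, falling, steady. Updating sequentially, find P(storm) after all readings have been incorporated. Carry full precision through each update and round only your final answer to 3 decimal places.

After 'falling': P(storm) = 0.65·0.2000 / (0.65·0.2000 + 0.5·0.8000) ≈ 0.2453
After 'falling': P(storm) = 0.65·0.2453 / (0.65·0.2453 + 0.5·0.7547) ≈ 0.2970
After 'steady': P(storm) = 0.35·0.2970 / (0.35·0.2970 + 0.5·0.7030) ≈ 0.2282
After 'steady': P(storm) = 0.35·0.2282 / (0.35·0.2282 + 0.5·0.7718) ≈ 0.1715
After 'falling': P(storm) = 0.65·0.1715 / (0.65·0.1715 + 0.5·0.8285) ≈ 0.2121
After 'steady': P(storm) = 0.35·0.2121 / (0.35·0.2121 + 0.5·0.7879) ≈ 0.1585

0.159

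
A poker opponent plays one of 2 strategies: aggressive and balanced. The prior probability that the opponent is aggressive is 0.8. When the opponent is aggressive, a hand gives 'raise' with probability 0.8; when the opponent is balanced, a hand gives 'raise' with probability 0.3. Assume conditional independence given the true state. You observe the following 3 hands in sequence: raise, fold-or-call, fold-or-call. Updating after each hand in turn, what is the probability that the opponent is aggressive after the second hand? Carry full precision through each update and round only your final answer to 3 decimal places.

0.753

Apply Bayes' rule sequentially, carrying P(aggressive) forward.
After 'raise': P(aggressive) = 0.8·0.8000 / (0.8·0.8000 + 0.3·0.2000) ≈ 0.9143
After 'fold-or-call': P(aggressive) = 0.2·0.9143 / (0.2·0.9143 + 0.7·0.0857) ≈ 0.7529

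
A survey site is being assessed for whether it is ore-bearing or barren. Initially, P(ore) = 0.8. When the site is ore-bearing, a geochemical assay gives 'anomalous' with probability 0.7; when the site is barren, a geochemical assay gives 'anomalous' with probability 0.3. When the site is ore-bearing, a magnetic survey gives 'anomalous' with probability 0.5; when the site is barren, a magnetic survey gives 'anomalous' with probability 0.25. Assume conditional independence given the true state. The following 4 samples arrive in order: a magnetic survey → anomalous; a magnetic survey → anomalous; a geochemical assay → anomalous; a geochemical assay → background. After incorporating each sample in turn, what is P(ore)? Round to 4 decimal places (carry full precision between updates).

Apply Bayes' rule sequentially, carrying P(ore) forward.
After a magnetic survey='anomalous': P(ore) = 0.5·0.8000 / (0.5·0.8000 + 0.25·0.2000) ≈ 0.8889
After a magnetic survey='anomalous': P(ore) = 0.5·0.8889 / (0.5·0.8889 + 0.25·0.1111) ≈ 0.9412
After a geochemical assay='anomalous': P(ore) = 0.7·0.9412 / (0.7·0.9412 + 0.3·0.0588) ≈ 0.9739
After a geochemical assay='background': P(ore) = 0.3·0.9739 / (0.3·0.9739 + 0.7·0.0261) ≈ 0.9412

0.9412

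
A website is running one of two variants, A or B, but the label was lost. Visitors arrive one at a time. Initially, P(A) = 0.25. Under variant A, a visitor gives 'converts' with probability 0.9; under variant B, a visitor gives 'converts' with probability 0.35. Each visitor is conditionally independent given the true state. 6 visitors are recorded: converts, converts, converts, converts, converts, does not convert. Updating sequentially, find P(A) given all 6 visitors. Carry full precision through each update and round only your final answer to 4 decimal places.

After 'converts': P(A) = 0.9·0.2500 / (0.9·0.2500 + 0.35·0.7500) ≈ 0.4615
After 'converts': P(A) = 0.9·0.4615 / (0.9·0.4615 + 0.35·0.5385) ≈ 0.6879
After 'converts': P(A) = 0.9·0.6879 / (0.9·0.6879 + 0.35·0.3121) ≈ 0.8500
After 'converts': P(A) = 0.9·0.8500 / (0.9·0.8500 + 0.35·0.1500) ≈ 0.9358
After 'converts': P(A) = 0.9·0.9358 / (0.9·0.9358 + 0.35·0.0642) ≈ 0.9740
After 'does not convert': P(A) = 0.1·0.9740 / (0.1·0.9740 + 0.65·0.0260) ≈ 0.8522

0.8522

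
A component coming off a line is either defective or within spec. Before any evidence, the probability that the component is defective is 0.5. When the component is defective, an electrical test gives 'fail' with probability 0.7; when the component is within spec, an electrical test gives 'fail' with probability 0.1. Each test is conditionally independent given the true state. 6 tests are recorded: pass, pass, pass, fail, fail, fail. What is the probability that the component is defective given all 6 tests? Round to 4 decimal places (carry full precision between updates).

0.9270

After 'pass': P(defective) = 0.3·0.5000 / (0.3·0.5000 + 0.9·0.5000) ≈ 0.2500
After 'pass': P(defective) = 0.3·0.2500 / (0.3·0.2500 + 0.9·0.7500) ≈ 0.1000
After 'pass': P(defective) = 0.3·0.1000 / (0.3·0.1000 + 0.9·0.9000) ≈ 0.0357
After 'fail': P(defective) = 0.7·0.0357 / (0.7·0.0357 + 0.1·0.9643) ≈ 0.2059
After 'fail': P(defective) = 0.7·0.2059 / (0.7·0.2059 + 0.1·0.7941) ≈ 0.6447
After 'fail': P(defective) = 0.7·0.6447 / (0.7·0.6447 + 0.1·0.3553) ≈ 0.9270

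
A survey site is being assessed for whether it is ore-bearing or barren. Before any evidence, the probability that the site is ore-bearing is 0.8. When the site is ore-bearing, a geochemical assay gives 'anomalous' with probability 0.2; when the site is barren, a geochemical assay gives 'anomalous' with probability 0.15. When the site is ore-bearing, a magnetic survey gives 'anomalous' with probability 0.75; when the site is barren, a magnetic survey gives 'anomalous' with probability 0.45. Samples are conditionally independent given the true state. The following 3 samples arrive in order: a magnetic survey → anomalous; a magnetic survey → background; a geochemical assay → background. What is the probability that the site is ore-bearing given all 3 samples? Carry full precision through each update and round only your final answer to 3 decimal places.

After a magnetic survey='anomalous': P(ore) = 0.75·0.8000 / (0.75·0.8000 + 0.45·0.2000) ≈ 0.8696
After a magnetic survey='background': P(ore) = 0.25·0.8696 / (0.25·0.8696 + 0.55·0.1304) ≈ 0.7519
After a geochemical assay='background': P(ore) = 0.8·0.7519 / (0.8·0.7519 + 0.85·0.2481) ≈ 0.7404

0.740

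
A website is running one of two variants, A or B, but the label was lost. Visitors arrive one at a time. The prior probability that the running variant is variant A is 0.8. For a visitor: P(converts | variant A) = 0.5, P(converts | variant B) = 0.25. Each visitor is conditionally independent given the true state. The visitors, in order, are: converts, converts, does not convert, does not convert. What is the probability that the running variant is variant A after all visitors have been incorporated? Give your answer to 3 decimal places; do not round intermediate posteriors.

0.877

After 'converts': P(A) = 0.5·0.8000 / (0.5·0.8000 + 0.25·0.2000) ≈ 0.8889
After 'converts': P(A) = 0.5·0.8889 / (0.5·0.8889 + 0.25·0.1111) ≈ 0.9412
After 'does not convert': P(A) = 0.5·0.9412 / (0.5·0.9412 + 0.75·0.0588) ≈ 0.9143
After 'does not convert': P(A) = 0.5·0.9143 / (0.5·0.9143 + 0.75·0.0857) ≈ 0.8767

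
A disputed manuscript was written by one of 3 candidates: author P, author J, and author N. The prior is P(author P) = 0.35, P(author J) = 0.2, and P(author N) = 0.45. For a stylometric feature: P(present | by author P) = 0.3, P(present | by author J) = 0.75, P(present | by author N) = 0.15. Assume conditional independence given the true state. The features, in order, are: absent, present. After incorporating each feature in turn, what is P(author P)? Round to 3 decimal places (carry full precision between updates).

Each posterior becomes the prior for the next update.
After 'absent': normaliser = 0.7·0.3500 + 0.25·0.2000 + 0.85·0.4500; P(author P) ≈ 0.3616, P(author J) ≈ 0.0738, P(author N) ≈ 0.5646
After 'present': normaliser = 0.3·0.3616 + 0.75·0.0738 + 0.15·0.5646; P(author P) ≈ 0.4365, P(author J) ≈ 0.2227, P(author N) ≈ 0.3408

0.437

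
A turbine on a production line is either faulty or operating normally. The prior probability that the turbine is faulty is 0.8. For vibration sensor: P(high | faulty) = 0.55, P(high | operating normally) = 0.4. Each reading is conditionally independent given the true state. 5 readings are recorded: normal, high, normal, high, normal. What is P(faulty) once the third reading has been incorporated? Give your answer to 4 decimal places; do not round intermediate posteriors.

0.7557

After 'normal': P(faulty) = 0.45·0.8000 / (0.45·0.8000 + 0.6·0.2000) ≈ 0.7500
After 'high': P(faulty) = 0.55·0.7500 / (0.55·0.7500 + 0.4·0.2500) ≈ 0.8049
After 'normal': P(faulty) = 0.45·0.8049 / (0.45·0.8049 + 0.6·0.1951) ≈ 0.7557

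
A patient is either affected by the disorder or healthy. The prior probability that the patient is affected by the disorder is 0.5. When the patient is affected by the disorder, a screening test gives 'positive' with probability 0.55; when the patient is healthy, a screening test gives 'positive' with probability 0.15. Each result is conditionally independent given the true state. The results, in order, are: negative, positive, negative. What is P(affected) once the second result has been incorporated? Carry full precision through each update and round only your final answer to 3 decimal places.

After 'negative': P(affected) = 0.45·0.5000 / (0.45·0.5000 + 0.85·0.5000) ≈ 0.3462
After 'positive': P(affected) = 0.55·0.3462 / (0.55·0.3462 + 0.15·0.6538) ≈ 0.6600

0.660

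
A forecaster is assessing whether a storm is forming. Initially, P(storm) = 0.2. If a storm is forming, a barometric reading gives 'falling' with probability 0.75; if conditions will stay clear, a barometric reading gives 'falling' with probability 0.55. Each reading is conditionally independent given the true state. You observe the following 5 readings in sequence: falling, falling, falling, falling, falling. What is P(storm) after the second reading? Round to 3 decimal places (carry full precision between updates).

0.317

After 'falling': P(storm) = 0.75·0.2000 / (0.75·0.2000 + 0.55·0.8000) ≈ 0.2542
After 'falling': P(storm) = 0.75·0.2542 / (0.75·0.2542 + 0.55·0.7458) ≈ 0.3173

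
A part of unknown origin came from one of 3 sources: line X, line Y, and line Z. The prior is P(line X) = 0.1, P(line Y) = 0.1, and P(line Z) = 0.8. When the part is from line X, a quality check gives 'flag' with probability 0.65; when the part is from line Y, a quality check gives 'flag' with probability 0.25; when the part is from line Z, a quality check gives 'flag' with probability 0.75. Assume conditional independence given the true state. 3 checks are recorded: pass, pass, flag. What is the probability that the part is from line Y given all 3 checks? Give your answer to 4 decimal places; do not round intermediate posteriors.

0.2362

After 'pass': normaliser = 0.35·0.1000 + 0.75·0.1000 + 0.25·0.8000; P(line X) ≈ 0.1129, P(line Y) ≈ 0.2419, P(line Z) ≈ 0.6452
After 'pass': normaliser = 0.35·0.1129 + 0.75·0.2419 + 0.25·0.6452; P(line X) ≈ 0.1034, P(line Y) ≈ 0.4747, P(line Z) ≈ 0.4219
After 'flag': normaliser = 0.65·0.1034 + 0.25·0.4747 + 0.75·0.4219; P(line X) ≈ 0.1338, P(line Y) ≈ 0.2362, P(line Z) ≈ 0.6300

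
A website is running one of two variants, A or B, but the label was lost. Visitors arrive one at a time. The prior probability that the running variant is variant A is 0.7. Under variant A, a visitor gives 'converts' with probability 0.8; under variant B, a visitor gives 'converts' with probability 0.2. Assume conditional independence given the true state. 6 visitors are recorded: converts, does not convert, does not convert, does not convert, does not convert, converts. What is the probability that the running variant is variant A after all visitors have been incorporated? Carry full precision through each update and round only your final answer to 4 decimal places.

After 'converts': P(A) = 0.8·0.7000 / (0.8·0.7000 + 0.2·0.3000) ≈ 0.9032
After 'does not convert': P(A) = 0.2·0.9032 / (0.2·0.9032 + 0.8·0.0968) ≈ 0.7000
After 'does not convert': P(A) = 0.2·0.7000 / (0.2·0.7000 + 0.8·0.3000) ≈ 0.3684
After 'does not convert': P(A) = 0.2·0.3684 / (0.2·0.3684 + 0.8·0.6316) ≈ 0.1273
After 'does not convert': P(A) = 0.2·0.1273 / (0.2·0.1273 + 0.8·0.8727) ≈ 0.0352
After 'converts': P(A) = 0.8·0.0352 / (0.8·0.0352 + 0.2·0.9648) ≈ 0.1273

0.1273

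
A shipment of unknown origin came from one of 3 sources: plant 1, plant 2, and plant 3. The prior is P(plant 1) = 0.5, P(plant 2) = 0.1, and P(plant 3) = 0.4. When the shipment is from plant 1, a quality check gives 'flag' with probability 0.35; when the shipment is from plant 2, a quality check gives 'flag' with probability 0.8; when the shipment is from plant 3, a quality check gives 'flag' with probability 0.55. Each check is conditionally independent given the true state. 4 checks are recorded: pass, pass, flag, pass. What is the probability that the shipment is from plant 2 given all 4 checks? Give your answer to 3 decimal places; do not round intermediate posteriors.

0.009

After 'pass': normaliser = 0.65·0.5000 + 0.2·0.1000 + 0.45·0.4000; P(plant 1) ≈ 0.6190, P(plant 2) ≈ 0.0381, P(plant 3) ≈ 0.3429
After 'pass': normaliser = 0.65·0.6190 + 0.2·0.0381 + 0.45·0.3429; P(plant 1) ≈ 0.7131, P(plant 2) ≈ 0.0135, P(plant 3) ≈ 0.2734
After 'flag': normaliser = 0.35·0.7131 + 0.8·0.0135 + 0.55·0.2734; P(plant 1) ≈ 0.6076, P(plant 2) ≈ 0.0263, P(plant 3) ≈ 0.3661
After 'pass': normaliser = 0.65·0.6076 + 0.2·0.0263 + 0.45·0.3661; P(plant 1) ≈ 0.6991, P(plant 2) ≈ 0.0093, P(plant 3) ≈ 0.2916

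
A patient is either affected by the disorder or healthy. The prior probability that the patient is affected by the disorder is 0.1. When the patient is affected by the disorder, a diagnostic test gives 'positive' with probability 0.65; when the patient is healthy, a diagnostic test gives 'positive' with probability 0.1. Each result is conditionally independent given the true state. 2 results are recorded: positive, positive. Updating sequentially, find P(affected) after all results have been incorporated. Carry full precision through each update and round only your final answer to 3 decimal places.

After 'positive': P(affected) = 0.65·0.1000 / (0.65·0.1000 + 0.1·0.9000) ≈ 0.4194
After 'positive': P(affected) = 0.65·0.4194 / (0.65·0.4194 + 0.1·0.5806) ≈ 0.8244

0.824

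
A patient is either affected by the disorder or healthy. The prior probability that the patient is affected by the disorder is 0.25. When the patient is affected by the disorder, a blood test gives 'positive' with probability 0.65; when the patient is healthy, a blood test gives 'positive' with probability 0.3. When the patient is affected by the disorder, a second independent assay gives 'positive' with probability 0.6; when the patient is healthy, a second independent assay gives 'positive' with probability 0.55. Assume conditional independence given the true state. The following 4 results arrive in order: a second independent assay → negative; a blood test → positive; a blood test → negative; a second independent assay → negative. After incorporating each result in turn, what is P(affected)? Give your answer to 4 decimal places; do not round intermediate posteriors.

0.2220

After a second independent assay='negative': P(affected) = 0.4·0.2500 / (0.4·0.2500 + 0.45·0.7500) ≈ 0.2286
After a blood test='positive': P(affected) = 0.65·0.2286 / (0.65·0.2286 + 0.3·0.7714) ≈ 0.3910
After a blood test='negative': P(affected) = 0.35·0.3910 / (0.35·0.3910 + 0.7·0.6090) ≈ 0.2430
After a second independent assay='negative': P(affected) = 0.4·0.2430 / (0.4·0.2430 + 0.45·0.7570) ≈ 0.2220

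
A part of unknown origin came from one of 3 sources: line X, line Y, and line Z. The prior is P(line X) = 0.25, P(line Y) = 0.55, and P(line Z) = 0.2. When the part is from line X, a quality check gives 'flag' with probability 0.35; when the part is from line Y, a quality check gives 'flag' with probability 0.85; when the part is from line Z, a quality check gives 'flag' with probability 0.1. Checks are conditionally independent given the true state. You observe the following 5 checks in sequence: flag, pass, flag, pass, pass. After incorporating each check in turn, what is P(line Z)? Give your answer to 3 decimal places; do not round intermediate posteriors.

Apply Bayes' rule sequentially, carrying P(line Z) forward.
After 'flag': normaliser = 0.35·0.2500 + 0.85·0.5500 + 0.1·0.2000; P(line X) ≈ 0.1522, P(line Y) ≈ 0.8130, P(line Z) ≈ 0.0348
After 'pass': normaliser = 0.65·0.1522 + 0.15·0.8130 + 0.9·0.0348; P(line X) ≈ 0.3922, P(line Y) ≈ 0.4836, P(line Z) ≈ 0.1241
After 'flag': normaliser = 0.35·0.3922 + 0.85·0.4836 + 0.1·0.1241; P(line X) ≈ 0.2448, P(line Y) ≈ 0.7331, P(line Z) ≈ 0.0221
After 'pass': normaliser = 0.65·0.2448 + 0.15·0.7331 + 0.9·0.0221; P(line X) ≈ 0.5506, P(line Y) ≈ 0.3805, P(line Z) ≈ 0.0689
After 'pass': normaliser = 0.65·0.5506 + 0.15·0.3805 + 0.9·0.0689; P(line X) ≈ 0.7503, P(line Y) ≈ 0.1196, P(line Z) ≈ 0.1301

0.130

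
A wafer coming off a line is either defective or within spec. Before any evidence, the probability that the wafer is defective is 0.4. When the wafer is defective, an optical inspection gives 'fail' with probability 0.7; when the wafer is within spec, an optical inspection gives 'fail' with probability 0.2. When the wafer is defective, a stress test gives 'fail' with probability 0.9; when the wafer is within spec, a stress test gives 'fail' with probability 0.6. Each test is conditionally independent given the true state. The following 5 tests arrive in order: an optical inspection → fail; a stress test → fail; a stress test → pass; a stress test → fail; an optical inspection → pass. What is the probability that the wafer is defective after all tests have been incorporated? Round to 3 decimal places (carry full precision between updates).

After an optical inspection='fail': P(defective) = 0.7·0.4000 / (0.7·0.4000 + 0.2·0.6000) ≈ 0.7000
After a stress test='fail': P(defective) = 0.9·0.7000 / (0.9·0.7000 + 0.6·0.3000) ≈ 0.7778
After a stress test='pass': P(defective) = 0.1·0.7778 / (0.1·0.7778 + 0.4·0.2222) ≈ 0.4667
After a stress test='fail': P(defective) = 0.9·0.4667 / (0.9·0.4667 + 0.6·0.5333) ≈ 0.5676
After an optical inspection='pass': P(defective) = 0.3·0.5676 / (0.3·0.5676 + 0.8·0.4324) ≈ 0.3298

0.330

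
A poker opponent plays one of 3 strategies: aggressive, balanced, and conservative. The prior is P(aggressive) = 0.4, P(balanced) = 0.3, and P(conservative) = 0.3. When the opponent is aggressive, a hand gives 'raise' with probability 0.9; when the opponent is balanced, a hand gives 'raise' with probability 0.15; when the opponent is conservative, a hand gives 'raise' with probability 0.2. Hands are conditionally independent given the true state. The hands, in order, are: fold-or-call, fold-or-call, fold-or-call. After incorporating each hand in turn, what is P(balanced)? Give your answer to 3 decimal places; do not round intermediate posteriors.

After 'fold-or-call': normaliser = 0.1·0.4000 + 0.85·0.3000 + 0.8·0.3000; P(aggressive) ≈ 0.0748, P(balanced) ≈ 0.4766, P(conservative) ≈ 0.4486
After 'fold-or-call': normaliser = 0.1·0.0748 + 0.85·0.4766 + 0.8·0.4486; P(aggressive) ≈ 0.0097, P(balanced) ≈ 0.5251, P(conservative) ≈ 0.4652
After 'fold-or-call': normaliser = 0.1·0.0097 + 0.85·0.5251 + 0.8·0.4652; P(aggressive) ≈ 0.0012, P(balanced) ≈ 0.5447, P(conservative) ≈ 0.4541

0.545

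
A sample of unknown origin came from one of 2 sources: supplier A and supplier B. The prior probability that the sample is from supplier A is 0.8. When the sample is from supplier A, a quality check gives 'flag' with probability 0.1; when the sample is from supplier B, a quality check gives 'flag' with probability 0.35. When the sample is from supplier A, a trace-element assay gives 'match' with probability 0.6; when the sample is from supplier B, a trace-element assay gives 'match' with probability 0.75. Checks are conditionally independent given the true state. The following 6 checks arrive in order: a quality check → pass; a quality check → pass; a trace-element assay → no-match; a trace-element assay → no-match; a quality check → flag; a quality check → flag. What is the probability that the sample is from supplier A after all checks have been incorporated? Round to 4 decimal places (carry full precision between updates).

After a quality check='pass': P(supplier A) = 0.9·0.8000 / (0.9·0.8000 + 0.65·0.2000) ≈ 0.8471
After a quality check='pass': P(supplier A) = 0.9·0.8471 / (0.9·0.8471 + 0.65·0.1529) ≈ 0.8846
After a trace-element assay='no-match': P(supplier A) = 0.4·0.8846 / (0.4·0.8846 + 0.25·0.1154) ≈ 0.9246
After a trace-element assay='no-match': P(supplier A) = 0.4·0.9246 / (0.4·0.9246 + 0.25·0.0754) ≈ 0.9515
After a quality check='flag': P(supplier A) = 0.1·0.9515 / (0.1·0.9515 + 0.35·0.0485) ≈ 0.8487
After a quality check='flag': P(supplier A) = 0.1·0.8487 / (0.1·0.8487 + 0.35·0.1513) ≈ 0.6158

0.6158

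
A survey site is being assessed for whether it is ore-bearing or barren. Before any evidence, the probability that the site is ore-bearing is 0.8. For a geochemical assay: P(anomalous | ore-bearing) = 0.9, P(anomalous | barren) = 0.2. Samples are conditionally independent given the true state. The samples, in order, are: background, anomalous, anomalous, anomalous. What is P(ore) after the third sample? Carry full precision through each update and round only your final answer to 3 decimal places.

0.910

After 'background': P(ore) = 0.1·0.8000 / (0.1·0.8000 + 0.8·0.2000) ≈ 0.3333
After 'anomalous': P(ore) = 0.9·0.3333 / (0.9·0.3333 + 0.2·0.6667) ≈ 0.6923
After 'anomalous': P(ore) = 0.9·0.6923 / (0.9·0.6923 + 0.2·0.3077) ≈ 0.9101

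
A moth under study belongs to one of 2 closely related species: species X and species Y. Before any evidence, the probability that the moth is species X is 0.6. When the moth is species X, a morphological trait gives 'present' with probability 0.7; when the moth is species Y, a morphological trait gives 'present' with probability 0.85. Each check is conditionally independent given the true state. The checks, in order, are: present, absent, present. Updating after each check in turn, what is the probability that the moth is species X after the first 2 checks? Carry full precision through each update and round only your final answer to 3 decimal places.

0.712

Each posterior becomes the prior for the next update.
After 'present': P(species X) = 0.7·0.6000 / (0.7·0.6000 + 0.85·0.4000) ≈ 0.5526
After 'absent': P(species X) = 0.3·0.5526 / (0.3·0.5526 + 0.15·0.4474) ≈ 0.7119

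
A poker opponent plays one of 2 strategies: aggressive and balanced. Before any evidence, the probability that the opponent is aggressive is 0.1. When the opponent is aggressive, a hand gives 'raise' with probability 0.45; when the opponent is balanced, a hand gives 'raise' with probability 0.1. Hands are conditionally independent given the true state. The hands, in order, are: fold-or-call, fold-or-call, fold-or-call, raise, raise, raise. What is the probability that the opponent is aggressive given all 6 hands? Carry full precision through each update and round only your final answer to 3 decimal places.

0.698

Each posterior becomes the prior for the next update.
After 'fold-or-call': P(aggressive) = 0.55·0.1000 / (0.55·0.1000 + 0.9·0.9000) ≈ 0.0636
After 'fold-or-call': P(aggressive) = 0.55·0.0636 / (0.55·0.0636 + 0.9·0.9364) ≈ 0.0398
After 'fold-or-call': P(aggressive) = 0.55·0.0398 / (0.55·0.0398 + 0.9·0.9602) ≈ 0.0247
After 'raise': P(aggressive) = 0.45·0.0247 / (0.45·0.0247 + 0.1·0.9753) ≈ 0.1024
After 'raise': P(aggressive) = 0.45·0.1024 / (0.45·0.1024 + 0.1·0.8976) ≈ 0.3393
After 'raise': P(aggressive) = 0.45·0.3393 / (0.45·0.3393 + 0.1·0.6607) ≈ 0.6980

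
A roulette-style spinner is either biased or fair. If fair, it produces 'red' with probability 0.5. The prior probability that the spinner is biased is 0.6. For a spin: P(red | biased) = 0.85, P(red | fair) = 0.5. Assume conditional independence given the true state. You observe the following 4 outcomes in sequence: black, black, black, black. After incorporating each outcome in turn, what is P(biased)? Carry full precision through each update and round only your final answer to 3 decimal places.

After 'black': P(biased) = 0.15·0.6000 / (0.15·0.6000 + 0.5·0.4000) ≈ 0.3103
After 'black': P(biased) = 0.15·0.3103 / (0.15·0.3103 + 0.5·0.6897) ≈ 0.1189
After 'black': P(biased) = 0.15·0.1189 / (0.15·0.1189 + 0.5·0.8811) ≈ 0.0389
After 'black': P(biased) = 0.15·0.0389 / (0.15·0.0389 + 0.5·0.9611) ≈ 0.0120

0.012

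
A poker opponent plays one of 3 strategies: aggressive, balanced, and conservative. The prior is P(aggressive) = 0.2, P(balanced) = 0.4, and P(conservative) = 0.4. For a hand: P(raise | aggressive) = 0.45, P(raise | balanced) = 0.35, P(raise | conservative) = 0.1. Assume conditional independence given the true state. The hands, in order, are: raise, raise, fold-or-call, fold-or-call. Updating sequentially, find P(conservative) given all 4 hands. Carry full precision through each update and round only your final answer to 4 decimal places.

After 'raise': normaliser = 0.45·0.2000 + 0.35·0.4000 + 0.1·0.4000; P(aggressive) ≈ 0.3333, P(balanced) ≈ 0.5185, P(conservative) ≈ 0.1481
After 'raise': normaliser = 0.45·0.3333 + 0.35·0.5185 + 0.1·0.1481; P(aggressive) ≈ 0.4332, P(balanced) ≈ 0.5241, P(conservative) ≈ 0.0428
After 'fold-or-call': normaliser = 0.55·0.4332 + 0.65·0.5241 + 0.9·0.0428; P(aggressive) ≈ 0.3859, P(balanced) ≈ 0.5518, P(conservative) ≈ 0.0624
After 'fold-or-call': normaliser = 0.55·0.3859 + 0.65·0.5518 + 0.9·0.0624; P(aggressive) ≈ 0.3385, P(balanced) ≈ 0.5720, P(conservative) ≈ 0.0895

0.0895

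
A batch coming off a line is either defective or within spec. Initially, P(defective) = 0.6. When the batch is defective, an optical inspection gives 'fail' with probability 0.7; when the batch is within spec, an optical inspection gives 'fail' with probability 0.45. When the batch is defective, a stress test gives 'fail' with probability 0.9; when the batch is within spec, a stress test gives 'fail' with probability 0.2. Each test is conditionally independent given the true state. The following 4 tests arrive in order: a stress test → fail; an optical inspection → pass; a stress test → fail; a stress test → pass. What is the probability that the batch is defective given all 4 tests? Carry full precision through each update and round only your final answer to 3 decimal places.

0.674

Apply Bayes' rule sequentially, carrying P(defective) forward.
After a stress test='fail': P(defective) = 0.9·0.6000 / (0.9·0.6000 + 0.2·0.4000) ≈ 0.8710
After an optical inspection='pass': P(defective) = 0.3·0.8710 / (0.3·0.8710 + 0.55·0.1290) ≈ 0.7864
After a stress test='fail': P(defective) = 0.9·0.7864 / (0.9·0.7864 + 0.2·0.2136) ≈ 0.9431
After a stress test='pass': P(defective) = 0.1·0.9431 / (0.1·0.9431 + 0.8·0.0569) ≈ 0.6744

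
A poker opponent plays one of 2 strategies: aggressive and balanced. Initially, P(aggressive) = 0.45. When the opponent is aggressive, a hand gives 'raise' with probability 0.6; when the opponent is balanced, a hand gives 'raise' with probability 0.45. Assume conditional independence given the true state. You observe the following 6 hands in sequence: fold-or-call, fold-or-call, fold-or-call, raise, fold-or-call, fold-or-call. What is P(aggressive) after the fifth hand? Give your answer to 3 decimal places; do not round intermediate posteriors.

0.234

Apply Bayes' rule sequentially, carrying P(aggressive) forward.
After 'fold-or-call': P(aggressive) = 0.4·0.4500 / (0.4·0.4500 + 0.55·0.5500) ≈ 0.3731
After 'fold-or-call': P(aggressive) = 0.4·0.3731 / (0.4·0.3731 + 0.55·0.6269) ≈ 0.3020
After 'fold-or-call': P(aggressive) = 0.4·0.3020 / (0.4·0.3020 + 0.55·0.6980) ≈ 0.2394
After 'raise': P(aggressive) = 0.6·0.2394 / (0.6·0.2394 + 0.45·0.7606) ≈ 0.2956
After 'fold-or-call': P(aggressive) = 0.4·0.2956 / (0.4·0.2956 + 0.55·0.7044) ≈ 0.2338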